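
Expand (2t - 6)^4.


Expand (2t - 6)^4 by repeated multiplication:
  (2t - 6)^2 = 4t^2 - 24t + 36
  (2t - 6)^3 = 8t^3 - 72t^2 + 216t - 216
= 16t^4 - 192t^3 + 864t^2 - 1728t + 1296


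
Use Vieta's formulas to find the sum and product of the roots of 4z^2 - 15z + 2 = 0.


For az^2+bz+c=0: sum = -b/a, product = c/a.
a=4, b=-15, c=2
Sum = -(-15)/4 = 15/4
Product = (2)/4 = 1/2


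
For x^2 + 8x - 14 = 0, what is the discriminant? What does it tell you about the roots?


D = b^2 - 4ac = (8)^2 - 4(1)(-14) = 64 + 56 = 120
Since D > 0: two distinct irrational roots


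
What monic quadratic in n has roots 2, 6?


p(n) = (n - 2)(n - 6)
Expand: n^2 - 8n + 12


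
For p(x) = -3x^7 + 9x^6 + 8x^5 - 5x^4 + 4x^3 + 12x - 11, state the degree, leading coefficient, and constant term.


Highest power of x is 7, with coefficient -3. Constant term is -11.
Degree = 7, leading coefficient = -3, constant term = -11


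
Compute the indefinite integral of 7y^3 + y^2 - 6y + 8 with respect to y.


Reverse power rule on each term:
  ∫ 7y^3 dy = (7/4)y^4
  ∫ y^2 dy = (1/3)y^3
  ∫ -6y dy = -3y^2
  ∫ 8 dy = 8y
F(y) = (7/4)y^4 + (1/3)y^3 - 3y^2 + 8y + C


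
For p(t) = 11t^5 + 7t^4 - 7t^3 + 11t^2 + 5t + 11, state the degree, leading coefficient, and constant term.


Highest power of t is 5, with coefficient 11. Constant term is 11.
Degree = 5, leading coefficient = 11, constant term = 11


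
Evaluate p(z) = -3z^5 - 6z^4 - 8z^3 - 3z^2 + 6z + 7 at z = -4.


Using direct substitution:
  -3 * (-4)^5 = 3072
  -6 * (-4)^4 = -1536
  -8 * (-4)^3 = 512
  -3 * (-4)^2 = -48
  6 * (-4)^1 = -24
  constant: 7
Sum = 3072 - 1536 + 512 - 48 - 24 + 7 = 1983


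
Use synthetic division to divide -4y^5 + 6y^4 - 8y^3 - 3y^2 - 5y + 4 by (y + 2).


Synthetic division with c = -2. Coefficients: -4, 6, -8, -3, -5, 4
Bring down -4.
  -4 * -2 = 8; 8 + 6 = 14
  14 * -2 = -28; -28 - 8 = -36
  -36 * -2 = 72; 72 - 3 = 69
  69 * -2 = -138; -138 - 5 = -143
  -143 * -2 = 286; 286 + 4 = 290
Quotient: -4y^4 + 14y^3 - 36y^2 + 69y - 143, Remainder: 290


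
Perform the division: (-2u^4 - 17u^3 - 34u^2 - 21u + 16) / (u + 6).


(-2u^4 - 17u^3 - 34u^2 - 21u + 16) / (u + 6)
Step 1: -2u^3 * (u + 6) = -2u^4 - 12u^3; subtract.
Step 2: -5u^2 * (u + 6) = -5u^3 - 30u^2; subtract.
Step 3: -4u * (u + 6) = -4u^2 - 24u; subtract.
Step 4: 3 * (u + 6) = 3u + 18; subtract.
Quotient: -2u^3 - 5u^2 - 4u + 3, Remainder: -2


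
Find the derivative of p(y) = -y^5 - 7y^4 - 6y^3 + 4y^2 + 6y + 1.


Apply the power rule term by term:
  d/dy(-y^5) = -5y^4
  d/dy(-7y^4) = -28y^3
  d/dy(-6y^3) = -18y^2
  d/dy(4y^2) = 8y
  d/dy(6y) = 6
  d/dy(1) = 0
p'(y) = -5y^4 - 28y^3 - 18y^2 + 8y + 6


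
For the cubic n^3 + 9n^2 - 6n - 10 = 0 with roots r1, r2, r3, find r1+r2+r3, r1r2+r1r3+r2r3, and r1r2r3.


Monic cubic n^3+bn^2+cn+d=0: sum=-b, pairwise sum=c, product=-d.
b=9, c=-6, d=-10
r1+r2+r3 = -9
r1r2+r1r3+r2r3 = -6
r1r2r3 = 10


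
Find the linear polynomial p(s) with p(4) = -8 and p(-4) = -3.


p(s) = ms + b. Using p(4)=-8, p(-4)=-3:
m = (-8 + 3)/(4 + 4) = -5/8 = -5/8
b = -8 - m*(4) = -8 + 5/2 = -11/2
p(s) = -(5/8)s - (11/2)


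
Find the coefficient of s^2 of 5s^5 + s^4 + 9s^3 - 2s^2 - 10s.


Read off the coefficient of s^2: -2


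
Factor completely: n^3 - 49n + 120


Try integer roots (divisors of 120). n=3: p(3)=0.
Divide out (n - 3): quotient is n^2 + 3n - 40.
Factor the quadratic: (n + 8)(n - 5)
Result: (n - 3)(n + 8)(n - 5)


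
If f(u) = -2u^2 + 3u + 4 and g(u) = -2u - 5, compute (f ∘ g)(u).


Substitute g(u) into f:
f(g(u)) = -2*(-2u - 5)^2 + 3*(-2u - 5) + 4
(-2u - 5)^2 = 4u^2 + 20u + 25
Expand and combine: -8u^2 - 46u - 61


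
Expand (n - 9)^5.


Expand (n - 9)^5 by repeated multiplication:
  (n - 9)^2 = n^2 - 18n + 81
  (n - 9)^3 = n^3 - 27n^2 + 243n - 729
  (n - 9)^4 = n^4 - 36n^3 + 486n^2 - 2916n + 6561
= n^5 - 45n^4 + 810n^3 - 7290n^2 + 32805n - 59049


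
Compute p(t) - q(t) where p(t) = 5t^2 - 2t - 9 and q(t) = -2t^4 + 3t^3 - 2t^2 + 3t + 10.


Distribute the minus sign:
  (5t^2 - 2t - 9)
- (-2t^4 + 3t^3 - 2t^2 + 3t + 10)
Negate second polynomial: 2t^4 - 3t^3 + 2t^2 - 3t - 10
Add: 2t^4 - 3t^3 + 7t^2 - 5t - 19


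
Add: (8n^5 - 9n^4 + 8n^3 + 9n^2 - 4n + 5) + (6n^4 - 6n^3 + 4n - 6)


Align terms by degree and add:
  8n^5 - 9n^4 + 8n^3 + 9n^2 - 4n + 5
+ 6n^4 - 6n^3 + 4n - 6
= 8n^5 - 3n^4 + 2n^3 + 9n^2 - 1


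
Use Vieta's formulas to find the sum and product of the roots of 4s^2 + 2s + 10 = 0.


For as^2+bs+c=0: sum = -b/a, product = c/a.
a=4, b=2, c=10
Sum = -(2)/4 = -1/2
Product = (10)/4 = 5/2


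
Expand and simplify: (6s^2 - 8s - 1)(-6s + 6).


Distribute each term of the first polynomial:
  (6s^2)(-6s + 6) = -36s^3 + 36s^2
  (-8s)(-6s + 6) = 48s^2 - 48s
  (-1)(-6s + 6) = 6s - 6
Sum: -36s^3 + 84s^2 - 42s - 6


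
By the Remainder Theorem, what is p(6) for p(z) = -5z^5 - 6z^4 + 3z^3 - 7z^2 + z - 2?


By the Remainder Theorem, the remainder equals p(6):
  -5*(6)^5 = -38880
  -6*(6)^4 = -7776
  3*(6)^3 = 648
  -7*(6)^2 = -252
  1*(6)^1 = 6
  constant: -2
Sum: -38880 - 7776 + 648 - 252 + 6 - 2 = -46256


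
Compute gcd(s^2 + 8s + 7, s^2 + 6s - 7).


Factor each:
  s^2 + 8s + 7 = (s + 7)(s + 1)
  s^2 + 6s - 7 = (s + 7)(s - 1)
Common monic factor: s + 7


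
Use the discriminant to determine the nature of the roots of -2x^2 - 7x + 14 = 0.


D = b^2 - 4ac = (-7)^2 - 4(-2)(14) = 49 + 112 = 161
Since D > 0: two distinct irrational roots


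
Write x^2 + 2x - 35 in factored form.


Roots satisfy r1 + r2 = -b/a = -2 and r1*r2 = c/a = -35.
So r1 = -7, r2 = 5.
x^2 + 2x - 35 = (x - r1)(x - r2) = (x + 7)(x - 5)


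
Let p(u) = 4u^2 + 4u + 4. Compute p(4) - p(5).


p(4) = 84
p(5) = 124
p(4) - p(5) = 84 - 124 = -40


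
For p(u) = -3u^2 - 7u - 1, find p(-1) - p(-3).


p(-1) = 3
p(-3) = -7
p(-1) - p(-3) = 3 + 7 = 10


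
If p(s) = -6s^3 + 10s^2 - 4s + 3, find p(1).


Using direct substitution:
  -6 * (1)^3 = -6
  10 * (1)^2 = 10
  -4 * (1)^1 = -4
  constant: 3
Sum = -6 + 10 - 4 + 3 = 3


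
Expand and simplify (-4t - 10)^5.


Expand (-4t - 10)^5 by repeated multiplication:
  (-4t - 10)^2 = 16t^2 + 80t + 100
  (-4t - 10)^3 = -64t^3 - 480t^2 - 1200t - 1000
  (-4t - 10)^4 = 256t^4 + 2560t^3 + 9600t^2 + 16000t + 10000
= -1024t^5 - 12800t^4 - 64000t^3 - 160000t^2 - 200000t - 100000


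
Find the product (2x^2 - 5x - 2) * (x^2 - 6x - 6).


Distribute each term of the first polynomial:
  (2x^2)(x^2 - 6x - 6) = 2x^4 - 12x^3 - 12x^2
  (-5x)(x^2 - 6x - 6) = -5x^3 + 30x^2 + 30x
  (-2)(x^2 - 6x - 6) = -2x^2 + 12x + 12
Sum: 2x^4 - 17x^3 + 16x^2 + 42x + 12


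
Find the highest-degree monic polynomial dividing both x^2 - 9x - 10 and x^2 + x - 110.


Factor each:
  x^2 - 9x - 10 = (x - 10)(x + 1)
  x^2 + x - 110 = (x - 10)(x + 11)
Common monic factor: x - 10


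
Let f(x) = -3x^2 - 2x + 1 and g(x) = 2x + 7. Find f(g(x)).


Substitute g(x) into f:
f(g(x)) = -3*(2x + 7)^2 + (-2)*(2x + 7) + 1
(2x + 7)^2 = 4x^2 + 28x + 49
Expand and combine: -12x^2 - 88x - 160


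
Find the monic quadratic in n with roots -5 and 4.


p(n) = (n + 5)(n - 4)
Expand: n^2 + n - 20


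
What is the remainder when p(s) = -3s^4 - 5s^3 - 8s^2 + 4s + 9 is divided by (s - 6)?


By the Remainder Theorem, the remainder equals p(6):
  -3*(6)^4 = -3888
  -5*(6)^3 = -1080
  -8*(6)^2 = -288
  4*(6)^1 = 24
  constant: 9
Sum: -3888 - 1080 - 288 + 24 + 9 = -5223


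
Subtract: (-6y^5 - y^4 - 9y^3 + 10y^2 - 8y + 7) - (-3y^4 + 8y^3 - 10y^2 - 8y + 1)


Distribute the minus sign:
  (-6y^5 - y^4 - 9y^3 + 10y^2 - 8y + 7)
- (-3y^4 + 8y^3 - 10y^2 - 8y + 1)
Negate second polynomial: 3y^4 - 8y^3 + 10y^2 + 8y - 1
Add: -6y^5 + 2y^4 - 17y^3 + 20y^2 + 6


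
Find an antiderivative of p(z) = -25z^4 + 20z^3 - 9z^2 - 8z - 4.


Reverse power rule on each term:
  ∫ -25z^4 dz = -5z^5
  ∫ 20z^3 dz = 5z^4
  ∫ -9z^2 dz = -3z^3
  ∫ -8z dz = -4z^2
  ∫ -4 dz = -4z
F(z) = -5z^5 + 5z^4 - 3z^3 - 4z^2 - 4z + C


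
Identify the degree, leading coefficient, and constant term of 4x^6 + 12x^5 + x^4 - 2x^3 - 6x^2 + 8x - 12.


Highest power of x is 6, with coefficient 4. Constant term is -12.
Degree = 6, leading coefficient = 4, constant term = -12


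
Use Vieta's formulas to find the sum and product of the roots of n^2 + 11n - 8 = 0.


For an^2+bn+c=0: sum = -b/a, product = c/a.
a=1, b=11, c=-8
Sum = -(11)/1 = -11
Product = (-8)/1 = -8


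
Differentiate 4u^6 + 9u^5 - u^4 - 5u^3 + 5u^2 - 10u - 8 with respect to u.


Apply the power rule term by term:
  d/du(4u^6) = 24u^5
  d/du(9u^5) = 45u^4
  d/du(-u^4) = -4u^3
  d/du(-5u^3) = -15u^2
  d/du(5u^2) = 10u
  d/du(-10u) = -10
  d/du(-8) = 0
p'(u) = 24u^5 + 45u^4 - 4u^3 - 15u^2 + 10u - 10


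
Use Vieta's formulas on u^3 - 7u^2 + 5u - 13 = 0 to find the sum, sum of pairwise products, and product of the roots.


Monic cubic u^3+bu^2+cu+d=0: sum=-b, pairwise sum=c, product=-d.
b=-7, c=5, d=-13
r1+r2+r3 = 7
r1r2+r1r3+r2r3 = 5
r1r2r3 = 13


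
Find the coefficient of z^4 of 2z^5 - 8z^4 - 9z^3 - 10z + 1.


Read off the coefficient of z^4: -8


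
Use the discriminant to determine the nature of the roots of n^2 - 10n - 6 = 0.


D = b^2 - 4ac = (-10)^2 - 4(1)(-6) = 100 + 24 = 124
Since D > 0: two distinct irrational roots


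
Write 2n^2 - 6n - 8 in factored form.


Roots satisfy r1 + r2 = -b/a = 3 and r1*r2 = c/a = -4.
So r1 = -1, r2 = 4.
2n^2 - 6n - 8 = 2(n - r1)(n - r2) = 2(n + 1)(n - 4)


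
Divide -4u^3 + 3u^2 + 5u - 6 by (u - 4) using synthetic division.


Synthetic division with c = 4. Coefficients: -4, 3, 5, -6
Bring down -4.
  -4 * 4 = -16; -16 + 3 = -13
  -13 * 4 = -52; -52 + 5 = -47
  -47 * 4 = -188; -188 - 6 = -194
Quotient: -4u^2 - 13u - 47, Remainder: -194


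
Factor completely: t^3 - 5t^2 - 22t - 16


Try integer roots (divisors of -16). t=-1: p(-1)=0.
Divide out (t + 1): quotient is t^2 - 6t - 16.
Factor the quadratic: (t + 2)(t - 8)
Result: (t + 1)(t + 2)(t - 8)


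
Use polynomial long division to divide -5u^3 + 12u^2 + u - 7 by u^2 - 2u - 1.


(-5u^3 + 12u^2 + u - 7) / (u^2 - 2u - 1)
Step 1: -5u * (u^2 - 2u - 1) = -5u^3 + 10u^2 + 5u; subtract.
Step 2: 2 * (u^2 - 2u - 1) = 2u^2 - 4u - 2; subtract.
Quotient: -5u + 2, Remainder: -5


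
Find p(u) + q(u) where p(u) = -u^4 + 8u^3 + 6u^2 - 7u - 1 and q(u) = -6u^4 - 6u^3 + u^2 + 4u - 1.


Align terms by degree and add:
  -u^4 + 8u^3 + 6u^2 - 7u - 1
  -6u^4 - 6u^3 + u^2 + 4u - 1
= -7u^4 + 2u^3 + 7u^2 - 3u - 2


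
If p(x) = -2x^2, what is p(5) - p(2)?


p(5) = -50
p(2) = -8
p(5) - p(2) = -50 + 8 = -42


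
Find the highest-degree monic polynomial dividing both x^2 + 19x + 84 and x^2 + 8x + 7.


Factor each:
  x^2 + 19x + 84 = (x + 7)(x + 12)
  x^2 + 8x + 7 = (x + 7)(x + 1)
Common monic factor: x + 7


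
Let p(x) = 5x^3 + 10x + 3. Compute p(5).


Using direct substitution:
  5 * (5)^3 = 625
  0 * (5)^2 = 0
  10 * (5)^1 = 50
  constant: 3
Sum = 625 + 0 + 50 + 3 = 678


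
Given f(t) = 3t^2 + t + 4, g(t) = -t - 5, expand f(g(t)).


Substitute g(t) into f:
f(g(t)) = 3*(-t - 5)^2 + 1*(-t - 5) + 4
(-t - 5)^2 = t^2 + 10t + 25
Expand and combine: 3t^2 + 29t + 74


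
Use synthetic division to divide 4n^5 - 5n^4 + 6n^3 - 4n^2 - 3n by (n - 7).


Synthetic division with c = 7. Coefficients: 4, -5, 6, -4, -3, 0
Bring down 4.
  4 * 7 = 28; 28 - 5 = 23
  23 * 7 = 161; 161 + 6 = 167
  167 * 7 = 1169; 1169 - 4 = 1165
  1165 * 7 = 8155; 8155 - 3 = 8152
  8152 * 7 = 57064; 57064 + 0 = 57064
Quotient: 4n^4 + 23n^3 + 167n^2 + 1165n + 8152, Remainder: 57064


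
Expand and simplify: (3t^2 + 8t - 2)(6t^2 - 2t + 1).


Distribute each term of the first polynomial:
  (3t^2)(6t^2 - 2t + 1) = 18t^4 - 6t^3 + 3t^2
  (8t)(6t^2 - 2t + 1) = 48t^3 - 16t^2 + 8t
  (-2)(6t^2 - 2t + 1) = -12t^2 + 4t - 2
Sum: 18t^4 + 42t^3 - 25t^2 + 12t - 2


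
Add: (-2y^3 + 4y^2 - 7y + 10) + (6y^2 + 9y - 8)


Align terms by degree and add:
  -2y^3 + 4y^2 - 7y + 10
+ 6y^2 + 9y - 8
= -2y^3 + 10y^2 + 2y + 2


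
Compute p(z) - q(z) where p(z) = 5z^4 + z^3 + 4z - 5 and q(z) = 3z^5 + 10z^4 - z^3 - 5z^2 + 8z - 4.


Distribute the minus sign:
  (5z^4 + z^3 + 4z - 5)
- (3z^5 + 10z^4 - z^3 - 5z^2 + 8z - 4)
Negate second polynomial: -3z^5 - 10z^4 + z^3 + 5z^2 - 8z + 4
Add: -3z^5 - 5z^4 + 2z^3 + 5z^2 - 4z - 1


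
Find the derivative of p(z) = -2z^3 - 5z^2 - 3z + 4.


Apply the power rule term by term:
  d/dz(-2z^3) = -6z^2
  d/dz(-5z^2) = -10z
  d/dz(-3z) = -3
  d/dz(4) = 0
p'(z) = -6z^2 - 10z - 3


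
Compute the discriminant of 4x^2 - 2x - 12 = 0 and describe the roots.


D = b^2 - 4ac = (-2)^2 - 4(4)(-12) = 4 + 192 = 196
Since D > 0: two distinct rational roots


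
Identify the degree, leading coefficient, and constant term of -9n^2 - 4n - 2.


Highest power of n is 2, with coefficient -9. Constant term is -2.
Degree = 2, leading coefficient = -9, constant term = -2


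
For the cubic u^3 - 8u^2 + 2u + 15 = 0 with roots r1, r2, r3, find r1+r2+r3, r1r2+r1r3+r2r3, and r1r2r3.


Monic cubic u^3+bu^2+cu+d=0: sum=-b, pairwise sum=c, product=-d.
b=-8, c=2, d=15
r1+r2+r3 = 8
r1r2+r1r3+r2r3 = 2
r1r2r3 = -15


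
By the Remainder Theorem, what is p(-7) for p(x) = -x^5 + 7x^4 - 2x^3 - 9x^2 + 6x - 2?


By the Remainder Theorem, the remainder equals p(-7):
  -1*(-7)^5 = 16807
  7*(-7)^4 = 16807
  -2*(-7)^3 = 686
  -9*(-7)^2 = -441
  6*(-7)^1 = -42
  constant: -2
Sum: 16807 + 16807 + 686 - 441 - 42 - 2 = 33815


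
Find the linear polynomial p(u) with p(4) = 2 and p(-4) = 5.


p(u) = mu + b. Using p(4)=2, p(-4)=5:
m = (2 - 5)/(4 + 4) = -3/8 = -3/8
b = 2 - m*(4) = 2 + 3/2 = 7/2
p(u) = -(3/8)u + (7/2)


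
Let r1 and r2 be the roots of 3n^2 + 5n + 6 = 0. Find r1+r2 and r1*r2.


For an^2+bn+c=0: sum = -b/a, product = c/a.
a=3, b=5, c=6
Sum = -(5)/3 = -5/3
Product = (6)/3 = 2


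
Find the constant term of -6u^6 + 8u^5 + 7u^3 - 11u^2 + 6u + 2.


Read off the constant term: 2


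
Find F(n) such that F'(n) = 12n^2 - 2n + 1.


Reverse power rule on each term:
  ∫ 12n^2 dn = 4n^3
  ∫ -2n dn = -n^2
  ∫ 1 dn = n
F(n) = 4n^3 - n^2 + n + C


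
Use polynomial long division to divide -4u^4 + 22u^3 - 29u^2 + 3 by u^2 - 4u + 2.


(-4u^4 + 22u^3 - 29u^2 + 3) / (u^2 - 4u + 2)
Step 1: -4u^2 * (u^2 - 4u + 2) = -4u^4 + 16u^3 - 8u^2; subtract.
Step 2: 6u * (u^2 - 4u + 2) = 6u^3 - 24u^2 + 12u; subtract.
Step 3: 3 * (u^2 - 4u + 2) = 3u^2 - 12u + 6; subtract.
Quotient: -4u^2 + 6u + 3, Remainder: -3


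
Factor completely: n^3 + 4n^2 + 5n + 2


Try integer roots (divisors of 2). n=-1: p(-1)=0.
Divide out (n + 1): quotient is n^2 + 3n + 2.
Factor the quadratic: (n + 1)(n + 2)
Result: (n + 1)(n + 1)(n + 2)


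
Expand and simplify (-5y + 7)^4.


Expand (-5y + 7)^4 by repeated multiplication:
  (-5y + 7)^2 = 25y^2 - 70y + 49
  (-5y + 7)^3 = -125y^3 + 525y^2 - 735y + 343
= 625y^4 - 3500y^3 + 7350y^2 - 6860y + 2401


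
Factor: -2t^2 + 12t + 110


Roots satisfy r1 + r2 = -b/a = 6 and r1*r2 = c/a = -55.
So r1 = -5, r2 = 11.
-2t^2 + 12t + 110 = -2(t - r1)(t - r2) = -2(t + 5)(t - 11)


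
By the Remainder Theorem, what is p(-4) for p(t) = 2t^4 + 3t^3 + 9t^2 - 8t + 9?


By the Remainder Theorem, the remainder equals p(-4):
  2*(-4)^4 = 512
  3*(-4)^3 = -192
  9*(-4)^2 = 144
  -8*(-4)^1 = 32
  constant: 9
Sum: 512 - 192 + 144 + 32 + 9 = 505


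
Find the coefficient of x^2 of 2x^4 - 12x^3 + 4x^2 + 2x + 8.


Read off the coefficient of x^2: 4


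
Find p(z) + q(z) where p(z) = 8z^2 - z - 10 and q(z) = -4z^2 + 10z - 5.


Align terms by degree and add:
  8z^2 - z - 10
  -4z^2 + 10z - 5
= 4z^2 + 9z - 15


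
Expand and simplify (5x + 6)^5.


Expand (5x + 6)^5 by repeated multiplication:
  (5x + 6)^2 = 25x^2 + 60x + 36
  (5x + 6)^3 = 125x^3 + 450x^2 + 540x + 216
  (5x + 6)^4 = 625x^4 + 3000x^3 + 5400x^2 + 4320x + 1296
= 3125x^5 + 18750x^4 + 45000x^3 + 54000x^2 + 32400x + 7776


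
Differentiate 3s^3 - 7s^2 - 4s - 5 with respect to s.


Apply the power rule term by term:
  d/ds(3s^3) = 9s^2
  d/ds(-7s^2) = -14s
  d/ds(-4s) = -4
  d/ds(-5) = 0
p'(s) = 9s^2 - 14s - 4


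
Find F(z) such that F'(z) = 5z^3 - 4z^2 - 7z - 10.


Reverse power rule on each term:
  ∫ 5z^3 dz = (5/4)z^4
  ∫ -4z^2 dz = -(4/3)z^3
  ∫ -7z dz = -(7/2)z^2
  ∫ -10 dz = -10z
F(z) = (5/4)z^4 - (4/3)z^3 - (7/2)z^2 - 10z + C


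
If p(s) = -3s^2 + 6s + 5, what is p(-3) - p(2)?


p(-3) = -40
p(2) = 5
p(-3) - p(2) = -40 - 5 = -45


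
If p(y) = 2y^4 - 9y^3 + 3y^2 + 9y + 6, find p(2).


Using direct substitution:
  2 * (2)^4 = 32
  -9 * (2)^3 = -72
  3 * (2)^2 = 12
  9 * (2)^1 = 18
  constant: 6
Sum = 32 - 72 + 12 + 18 + 6 = -4


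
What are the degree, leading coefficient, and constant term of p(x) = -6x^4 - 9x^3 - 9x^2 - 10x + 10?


Highest power of x is 4, with coefficient -6. Constant term is 10.
Degree = 4, leading coefficient = -6, constant term = 10


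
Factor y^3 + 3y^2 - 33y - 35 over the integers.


Try integer roots (divisors of -35). y=-7: p(-7)=0.
Divide out (y + 7): quotient is y^2 - 4y - 5.
Factor the quadratic: (y + 1)(y - 5)
Result: (y + 7)(y + 1)(y - 5)


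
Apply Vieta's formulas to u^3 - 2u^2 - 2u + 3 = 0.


Monic cubic u^3+bu^2+cu+d=0: sum=-b, pairwise sum=c, product=-d.
b=-2, c=-2, d=3
r1+r2+r3 = 2
r1r2+r1r3+r2r3 = -2
r1r2r3 = -3


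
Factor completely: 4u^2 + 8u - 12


Roots satisfy r1 + r2 = -b/a = -2 and r1*r2 = c/a = -3.
So r1 = 1, r2 = -3.
4u^2 + 8u - 12 = 4(u - r1)(u - r2) = 4(u - 1)(u + 3)


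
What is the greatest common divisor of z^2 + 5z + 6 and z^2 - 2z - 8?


Factor each:
  z^2 + 5z + 6 = (z + 2)(z + 3)
  z^2 - 2z - 8 = (z + 2)(z - 4)
Common monic factor: z + 2


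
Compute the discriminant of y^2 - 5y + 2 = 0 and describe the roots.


D = b^2 - 4ac = (-5)^2 - 4(1)(2) = 25 - 8 = 17
Since D > 0: two distinct irrational roots


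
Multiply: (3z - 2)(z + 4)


Distribute each term of the first polynomial:
  (3z)(z + 4) = 3z^2 + 12z
  (-2)(z + 4) = -2z - 8
Sum: 3z^2 + 10z - 8


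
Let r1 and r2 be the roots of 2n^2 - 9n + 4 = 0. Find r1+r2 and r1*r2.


For an^2+bn+c=0: sum = -b/a, product = c/a.
a=2, b=-9, c=4
Sum = -(-9)/2 = 9/2
Product = (4)/2 = 2


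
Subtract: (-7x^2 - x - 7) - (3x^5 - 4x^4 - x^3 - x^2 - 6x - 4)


Distribute the minus sign:
  (-7x^2 - x - 7)
- (3x^5 - 4x^4 - x^3 - x^2 - 6x - 4)
Negate second polynomial: -3x^5 + 4x^4 + x^3 + x^2 + 6x + 4
Add: -3x^5 + 4x^4 + x^3 - 6x^2 + 5x - 3


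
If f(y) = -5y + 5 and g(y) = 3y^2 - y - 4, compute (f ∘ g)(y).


Substitute g(y) into f:
f(g(y)) = -5*(3y^2 - y - 4) + 5
Expand and combine: -15y^2 + 5y + 25


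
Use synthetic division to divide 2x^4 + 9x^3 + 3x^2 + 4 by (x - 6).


Synthetic division with c = 6. Coefficients: 2, 9, 3, 0, 4
Bring down 2.
  2 * 6 = 12; 12 + 9 = 21
  21 * 6 = 126; 126 + 3 = 129
  129 * 6 = 774; 774 + 0 = 774
  774 * 6 = 4644; 4644 + 4 = 4648
Quotient: 2x^3 + 21x^2 + 129x + 774, Remainder: 4648


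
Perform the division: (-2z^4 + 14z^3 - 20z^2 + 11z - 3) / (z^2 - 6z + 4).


(-2z^4 + 14z^3 - 20z^2 + 11z - 3) / (z^2 - 6z + 4)
Step 1: -2z^2 * (z^2 - 6z + 4) = -2z^4 + 12z^3 - 8z^2; subtract.
Step 2: 2z * (z^2 - 6z + 4) = 2z^3 - 12z^2 + 8z; subtract.
Step 3: 0 * (z^2 - 6z + 4) = 0; subtract.
Quotient: -2z^2 + 2z, Remainder: 3z - 3


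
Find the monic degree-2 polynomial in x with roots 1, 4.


p(x) = (x - 1)(x - 4)
Expand: x^2 - 5x + 4


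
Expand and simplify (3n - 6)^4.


Expand (3n - 6)^4 by repeated multiplication:
  (3n - 6)^2 = 9n^2 - 36n + 36
  (3n - 6)^3 = 27n^3 - 162n^2 + 324n - 216
= 81n^4 - 648n^3 + 1944n^2 - 2592n + 1296


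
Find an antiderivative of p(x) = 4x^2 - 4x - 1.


Reverse power rule on each term:
  ∫ 4x^2 dx = (4/3)x^3
  ∫ -4x dx = -2x^2
  ∫ -1 dx = -x
F(x) = (4/3)x^3 - 2x^2 - x + C


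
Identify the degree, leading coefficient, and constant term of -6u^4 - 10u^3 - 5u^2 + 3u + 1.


Highest power of u is 4, with coefficient -6. Constant term is 1.
Degree = 4, leading coefficient = -6, constant term = 1


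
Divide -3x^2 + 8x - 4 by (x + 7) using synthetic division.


Synthetic division with c = -7. Coefficients: -3, 8, -4
Bring down -3.
  -3 * -7 = 21; 21 + 8 = 29
  29 * -7 = -203; -203 - 4 = -207
Quotient: -3x + 29, Remainder: -207


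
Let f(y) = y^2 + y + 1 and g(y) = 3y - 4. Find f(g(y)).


Substitute g(y) into f:
f(g(y)) = 1*(3y - 4)^2 + 1*(3y - 4) + 1
(3y - 4)^2 = 9y^2 - 24y + 16
Expand and combine: 9y^2 - 21y + 13


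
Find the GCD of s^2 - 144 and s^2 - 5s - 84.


Factor each:
  s^2 - 144 = (s - 12)(s + 12)
  s^2 - 5s - 84 = (s - 12)(s + 7)
Common monic factor: s - 12


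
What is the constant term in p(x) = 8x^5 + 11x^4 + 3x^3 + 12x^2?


Read off the constant term: 0


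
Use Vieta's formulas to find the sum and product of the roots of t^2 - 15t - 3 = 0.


For at^2+bt+c=0: sum = -b/a, product = c/a.
a=1, b=-15, c=-3
Sum = -(-15)/1 = 15
Product = (-3)/1 = -3


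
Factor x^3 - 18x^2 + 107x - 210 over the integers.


Try integer roots (divisors of -210). x=7: p(7)=0.
Divide out (x - 7): quotient is x^2 - 11x + 30.
Factor the quadratic: (x - 6)(x - 5)
Result: (x - 7)(x - 6)(x - 5)


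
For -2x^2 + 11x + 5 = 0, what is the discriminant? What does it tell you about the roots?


D = b^2 - 4ac = (11)^2 - 4(-2)(5) = 121 + 40 = 161
Since D > 0: two distinct irrational roots


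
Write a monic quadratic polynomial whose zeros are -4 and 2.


p(s) = (s + 4)(s - 2)
Expand: s^2 + 2s - 8


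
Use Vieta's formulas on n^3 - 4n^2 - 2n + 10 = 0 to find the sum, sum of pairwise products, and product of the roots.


Monic cubic n^3+bn^2+cn+d=0: sum=-b, pairwise sum=c, product=-d.
b=-4, c=-2, d=10
r1+r2+r3 = 4
r1r2+r1r3+r2r3 = -2
r1r2r3 = -10


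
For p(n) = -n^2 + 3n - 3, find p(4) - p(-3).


p(4) = -7
p(-3) = -21
p(4) - p(-3) = -7 + 21 = 14


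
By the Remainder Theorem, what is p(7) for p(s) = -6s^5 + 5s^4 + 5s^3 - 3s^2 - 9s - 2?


By the Remainder Theorem, the remainder equals p(7):
  -6*(7)^5 = -100842
  5*(7)^4 = 12005
  5*(7)^3 = 1715
  -3*(7)^2 = -147
  -9*(7)^1 = -63
  constant: -2
Sum: -100842 + 12005 + 1715 - 147 - 63 - 2 = -87334


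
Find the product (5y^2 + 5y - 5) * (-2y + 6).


Distribute each term of the first polynomial:
  (5y^2)(-2y + 6) = -10y^3 + 30y^2
  (5y)(-2y + 6) = -10y^2 + 30y
  (-5)(-2y + 6) = 10y - 30
Sum: -10y^3 + 20y^2 + 40y - 30


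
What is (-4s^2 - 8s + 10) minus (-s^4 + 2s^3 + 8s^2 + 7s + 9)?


Distribute the minus sign:
  (-4s^2 - 8s + 10)
- (-s^4 + 2s^3 + 8s^2 + 7s + 9)
Negate second polynomial: s^4 - 2s^3 - 8s^2 - 7s - 9
Add: s^4 - 2s^3 - 12s^2 - 15s + 1


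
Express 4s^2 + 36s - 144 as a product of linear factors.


Roots satisfy r1 + r2 = -b/a = -9 and r1*r2 = c/a = -36.
So r1 = 3, r2 = -12.
4s^2 + 36s - 144 = 4(s - r1)(s - r2) = 4(s - 3)(s + 12)


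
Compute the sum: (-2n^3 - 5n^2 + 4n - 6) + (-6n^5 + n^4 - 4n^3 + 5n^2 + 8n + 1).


Align terms by degree and add:
  -2n^3 - 5n^2 + 4n - 6
  -6n^5 + n^4 - 4n^3 + 5n^2 + 8n + 1
= -6n^5 + n^4 - 6n^3 + 12n - 5


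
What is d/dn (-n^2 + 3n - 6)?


Apply the power rule term by term:
  d/dn(-n^2) = -2n
  d/dn(3n) = 3
  d/dn(-6) = 0
p'(n) = -2n + 3


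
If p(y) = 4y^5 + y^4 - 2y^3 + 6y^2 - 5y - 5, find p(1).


Using direct substitution:
  4 * (1)^5 = 4
  1 * (1)^4 = 1
  -2 * (1)^3 = -2
  6 * (1)^2 = 6
  -5 * (1)^1 = -5
  constant: -5
Sum = 4 + 1 - 2 + 6 - 5 - 5 = -1


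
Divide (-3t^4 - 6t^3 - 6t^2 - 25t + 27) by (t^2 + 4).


(-3t^4 - 6t^3 - 6t^2 - 25t + 27) / (t^2 + 4)
Step 1: -3t^2 * (t^2 + 4) = -3t^4 - 12t^2; subtract.
Step 2: -6t * (t^2 + 4) = -6t^3 - 24t; subtract.
Step 3: 6 * (t^2 + 4) = 6t^2 + 24; subtract.
Quotient: -3t^2 - 6t + 6, Remainder: -t + 3


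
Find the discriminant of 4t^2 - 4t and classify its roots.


D = b^2 - 4ac = (-4)^2 - 4(4)(0) = 16 = 16
Since D > 0: two distinct rational roots


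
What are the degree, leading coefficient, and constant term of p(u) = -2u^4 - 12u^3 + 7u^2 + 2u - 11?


Highest power of u is 4, with coefficient -2. Constant term is -11.
Degree = 4, leading coefficient = -2, constant term = -11


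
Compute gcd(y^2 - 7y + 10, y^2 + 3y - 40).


Factor each:
  y^2 - 7y + 10 = (y - 5)(y - 2)
  y^2 + 3y - 40 = (y - 5)(y + 8)
Common monic factor: y - 5


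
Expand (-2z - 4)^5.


Expand (-2z - 4)^5 by repeated multiplication:
  (-2z - 4)^2 = 4z^2 + 16z + 16
  (-2z - 4)^3 = -8z^3 - 48z^2 - 96z - 64
  (-2z - 4)^4 = 16z^4 + 128z^3 + 384z^2 + 512z + 256
= -32z^5 - 320z^4 - 1280z^3 - 2560z^2 - 2560z - 1024


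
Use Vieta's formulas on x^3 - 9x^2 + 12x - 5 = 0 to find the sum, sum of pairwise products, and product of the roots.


Monic cubic x^3+bx^2+cx+d=0: sum=-b, pairwise sum=c, product=-d.
b=-9, c=12, d=-5
r1+r2+r3 = 9
r1r2+r1r3+r2r3 = 12
r1r2r3 = 5


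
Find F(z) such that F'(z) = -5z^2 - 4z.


Reverse power rule on each term:
  ∫ -5z^2 dz = -(5/3)z^3
  ∫ -4z dz = -2z^2
F(z) = -(5/3)z^3 - 2z^2 + C


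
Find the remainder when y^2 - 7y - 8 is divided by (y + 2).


By the Remainder Theorem, the remainder equals p(-2):
  1*(-2)^2 = 4
  -7*(-2)^1 = 14
  constant: -8
Sum: 4 + 14 - 8 = 10


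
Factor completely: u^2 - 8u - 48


Roots satisfy r1 + r2 = -b/a = 8 and r1*r2 = c/a = -48.
So r1 = 12, r2 = -4.
u^2 - 8u - 48 = (u - r1)(u - r2) = (u - 12)(u + 4)


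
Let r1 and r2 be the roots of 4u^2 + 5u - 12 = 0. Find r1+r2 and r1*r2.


For au^2+bu+c=0: sum = -b/a, product = c/a.
a=4, b=5, c=-12
Sum = -(5)/4 = -5/4
Product = (-12)/4 = -3


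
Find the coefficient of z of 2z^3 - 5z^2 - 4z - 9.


Read off the coefficient of z: -4


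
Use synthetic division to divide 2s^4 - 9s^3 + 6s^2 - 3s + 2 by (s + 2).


Synthetic division with c = -2. Coefficients: 2, -9, 6, -3, 2
Bring down 2.
  2 * -2 = -4; -4 - 9 = -13
  -13 * -2 = 26; 26 + 6 = 32
  32 * -2 = -64; -64 - 3 = -67
  -67 * -2 = 134; 134 + 2 = 136
Quotient: 2s^3 - 13s^2 + 32s - 67, Remainder: 136


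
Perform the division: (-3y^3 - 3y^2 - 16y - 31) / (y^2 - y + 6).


(-3y^3 - 3y^2 - 16y - 31) / (y^2 - y + 6)
Step 1: -3y * (y^2 - y + 6) = -3y^3 + 3y^2 - 18y; subtract.
Step 2: -6 * (y^2 - y + 6) = -6y^2 + 6y - 36; subtract.
Quotient: -3y - 6, Remainder: -4y + 5


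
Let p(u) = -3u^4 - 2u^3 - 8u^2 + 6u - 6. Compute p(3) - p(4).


p(3) = -357
p(4) = -1006
p(3) - p(4) = -357 + 1006 = 649


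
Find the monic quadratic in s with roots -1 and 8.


p(s) = (s + 1)(s - 8)
Expand: s^2 - 7s - 8


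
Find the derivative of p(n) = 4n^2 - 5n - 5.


Apply the power rule term by term:
  d/dn(4n^2) = 8n
  d/dn(-5n) = -5
  d/dn(-5) = 0
p'(n) = 8n - 5


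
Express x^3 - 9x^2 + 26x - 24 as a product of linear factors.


Try integer roots (divisors of -24). x=4: p(4)=0.
Divide out (x - 4): quotient is x^2 - 5x + 6.
Factor the quadratic: (x - 3)(x - 2)
Result: (x - 4)(x - 3)(x - 2)


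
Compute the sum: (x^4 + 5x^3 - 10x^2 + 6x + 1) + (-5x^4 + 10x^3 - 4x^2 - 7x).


Align terms by degree and add:
  x^4 + 5x^3 - 10x^2 + 6x + 1
  -5x^4 + 10x^3 - 4x^2 - 7x
= -4x^4 + 15x^3 - 14x^2 - x + 1


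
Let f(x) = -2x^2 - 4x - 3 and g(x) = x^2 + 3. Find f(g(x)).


Substitute g(x) into f:
f(g(x)) = -2*(x^2 + 3)^2 + (-4)*(x^2 + 3) + (-3)
(x^2 + 3)^2 = x^4 + 6x^2 + 9
Expand and combine: -2x^4 - 16x^2 - 33


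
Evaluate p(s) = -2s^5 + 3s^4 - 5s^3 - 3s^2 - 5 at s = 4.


Using direct substitution:
  -2 * (4)^5 = -2048
  3 * (4)^4 = 768
  -5 * (4)^3 = -320
  -3 * (4)^2 = -48
  0 * (4)^1 = 0
  constant: -5
Sum = -2048 + 768 - 320 - 48 + 0 - 5 = -1653


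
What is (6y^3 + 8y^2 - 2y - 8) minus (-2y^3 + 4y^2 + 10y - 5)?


Distribute the minus sign:
  (6y^3 + 8y^2 - 2y - 8)
- (-2y^3 + 4y^2 + 10y - 5)
Negate second polynomial: 2y^3 - 4y^2 - 10y + 5
Add: 8y^3 + 4y^2 - 12y - 3


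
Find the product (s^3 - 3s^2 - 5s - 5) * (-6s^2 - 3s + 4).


Distribute each term of the first polynomial:
  (s^3)(-6s^2 - 3s + 4) = -6s^5 - 3s^4 + 4s^3
  (-3s^2)(-6s^2 - 3s + 4) = 18s^4 + 9s^3 - 12s^2
  (-5s)(-6s^2 - 3s + 4) = 30s^3 + 15s^2 - 20s
  (-5)(-6s^2 - 3s + 4) = 30s^2 + 15s - 20
Sum: -6s^5 + 15s^4 + 43s^3 + 33s^2 - 5s - 20


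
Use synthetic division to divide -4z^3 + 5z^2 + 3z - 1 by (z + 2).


Synthetic division with c = -2. Coefficients: -4, 5, 3, -1
Bring down -4.
  -4 * -2 = 8; 8 + 5 = 13
  13 * -2 = -26; -26 + 3 = -23
  -23 * -2 = 46; 46 - 1 = 45
Quotient: -4z^2 + 13z - 23, Remainder: 45


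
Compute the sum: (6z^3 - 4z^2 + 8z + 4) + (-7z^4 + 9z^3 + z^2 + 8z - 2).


Align terms by degree and add:
  6z^3 - 4z^2 + 8z + 4
  -7z^4 + 9z^3 + z^2 + 8z - 2
= -7z^4 + 15z^3 - 3z^2 + 16z + 2


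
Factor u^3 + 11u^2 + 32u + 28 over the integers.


Try integer roots (divisors of 28). u=-7: p(-7)=0.
Divide out (u + 7): quotient is u^2 + 4u + 4.
Factor the quadratic: (u + 2)(u + 2)
Result: (u + 7)(u + 2)(u + 2)


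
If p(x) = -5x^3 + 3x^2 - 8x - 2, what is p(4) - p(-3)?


p(4) = -306
p(-3) = 184
p(4) - p(-3) = -306 - 184 = -490


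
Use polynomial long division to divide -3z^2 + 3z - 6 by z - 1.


(-3z^2 + 3z - 6) / (z - 1)
Step 1: -3z * (z - 1) = -3z^2 + 3z; subtract.
Step 2: 0 * (z - 1) = 0; subtract.
Quotient: -3z, Remainder: -6


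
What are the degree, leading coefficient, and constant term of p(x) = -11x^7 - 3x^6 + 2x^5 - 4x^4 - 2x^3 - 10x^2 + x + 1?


Highest power of x is 7, with coefficient -11. Constant term is 1.
Degree = 7, leading coefficient = -11, constant term = 1


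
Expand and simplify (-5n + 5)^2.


Expand (-5n + 5)^2 by repeated multiplication:
= 25n^2 - 50n + 25


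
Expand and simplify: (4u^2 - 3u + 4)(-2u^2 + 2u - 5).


Distribute each term of the first polynomial:
  (4u^2)(-2u^2 + 2u - 5) = -8u^4 + 8u^3 - 20u^2
  (-3u)(-2u^2 + 2u - 5) = 6u^3 - 6u^2 + 15u
  (4)(-2u^2 + 2u - 5) = -8u^2 + 8u - 20
Sum: -8u^4 + 14u^3 - 34u^2 + 23u - 20


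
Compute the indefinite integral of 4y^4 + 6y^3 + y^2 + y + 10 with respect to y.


Reverse power rule on each term:
  ∫ 4y^4 dy = (4/5)y^5
  ∫ 6y^3 dy = (3/2)y^4
  ∫ y^2 dy = (1/3)y^3
  ∫ y dy = (1/2)y^2
  ∫ 10 dy = 10y
F(y) = (4/5)y^5 + (3/2)y^4 + (1/3)y^3 + (1/2)y^2 + 10y + C


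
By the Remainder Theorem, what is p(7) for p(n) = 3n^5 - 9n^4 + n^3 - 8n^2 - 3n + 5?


By the Remainder Theorem, the remainder equals p(7):
  3*(7)^5 = 50421
  -9*(7)^4 = -21609
  1*(7)^3 = 343
  -8*(7)^2 = -392
  -3*(7)^1 = -21
  constant: 5
Sum: 50421 - 21609 + 343 - 392 - 21 + 5 = 28747


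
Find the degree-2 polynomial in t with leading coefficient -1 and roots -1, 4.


p(t) = -(t + 1)(t - 4)
Expand: -t^2 + 3t + 4


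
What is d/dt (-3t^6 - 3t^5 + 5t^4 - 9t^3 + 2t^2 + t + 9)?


Apply the power rule term by term:
  d/dt(-3t^6) = -18t^5
  d/dt(-3t^5) = -15t^4
  d/dt(5t^4) = 20t^3
  d/dt(-9t^3) = -27t^2
  d/dt(2t^2) = 4t
  d/dt(t) = 1
  d/dt(9) = 0
p'(t) = -18t^5 - 15t^4 + 20t^3 - 27t^2 + 4t + 1


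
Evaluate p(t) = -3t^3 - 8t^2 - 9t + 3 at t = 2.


Using direct substitution:
  -3 * (2)^3 = -24
  -8 * (2)^2 = -32
  -9 * (2)^1 = -18
  constant: 3
Sum = -24 - 32 - 18 + 3 = -71


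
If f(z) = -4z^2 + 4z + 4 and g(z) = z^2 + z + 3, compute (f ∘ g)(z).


Substitute g(z) into f:
f(g(z)) = -4*(z^2 + z + 3)^2 + 4*(z^2 + z + 3) + 4
(z^2 + z + 3)^2 = z^4 + 2z^3 + 7z^2 + 6z + 9
Expand and combine: -4z^4 - 8z^3 - 24z^2 - 20z - 20


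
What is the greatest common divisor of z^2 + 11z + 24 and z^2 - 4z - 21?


Factor each:
  z^2 + 11z + 24 = (z + 3)(z + 8)
  z^2 - 4z - 21 = (z + 3)(z - 7)
Common monic factor: z + 3


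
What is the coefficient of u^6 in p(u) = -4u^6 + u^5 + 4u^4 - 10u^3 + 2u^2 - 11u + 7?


Read off the coefficient of u^6: -4


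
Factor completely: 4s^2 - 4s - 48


Roots satisfy r1 + r2 = -b/a = 1 and r1*r2 = c/a = -12.
So r1 = -3, r2 = 4.
4s^2 - 4s - 48 = 4(s - r1)(s - r2) = 4(s + 3)(s - 4)


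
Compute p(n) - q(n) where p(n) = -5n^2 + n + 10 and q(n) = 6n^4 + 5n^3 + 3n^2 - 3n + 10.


Distribute the minus sign:
  (-5n^2 + n + 10)
- (6n^4 + 5n^3 + 3n^2 - 3n + 10)
Negate second polynomial: -6n^4 - 5n^3 - 3n^2 + 3n - 10
Add: -6n^4 - 5n^3 - 8n^2 + 4n


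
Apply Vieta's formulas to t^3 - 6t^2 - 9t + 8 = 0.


Monic cubic t^3+bt^2+ct+d=0: sum=-b, pairwise sum=c, product=-d.
b=-6, c=-9, d=8
r1+r2+r3 = 6
r1r2+r1r3+r2r3 = -9
r1r2r3 = -8


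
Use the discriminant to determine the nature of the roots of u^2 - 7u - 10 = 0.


D = b^2 - 4ac = (-7)^2 - 4(1)(-10) = 49 + 40 = 89
Since D > 0: two distinct irrational roots


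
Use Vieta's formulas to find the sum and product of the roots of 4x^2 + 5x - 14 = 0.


For ax^2+bx+c=0: sum = -b/a, product = c/a.
a=4, b=5, c=-14
Sum = -(5)/4 = -5/4
Product = (-14)/4 = -7/2


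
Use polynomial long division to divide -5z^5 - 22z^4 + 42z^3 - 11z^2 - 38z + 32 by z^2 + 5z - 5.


(-5z^5 - 22z^4 + 42z^3 - 11z^2 - 38z + 32) / (z^2 + 5z - 5)
Step 1: -5z^3 * (z^2 + 5z - 5) = -5z^5 - 25z^4 + 25z^3; subtract.
Step 2: 3z^2 * (z^2 + 5z - 5) = 3z^4 + 15z^3 - 15z^2; subtract.
Step 3: 2z * (z^2 + 5z - 5) = 2z^3 + 10z^2 - 10z; subtract.
Step 4: -6 * (z^2 + 5z - 5) = -6z^2 - 30z + 30; subtract.
Quotient: -5z^3 + 3z^2 + 2z - 6, Remainder: 2z + 2


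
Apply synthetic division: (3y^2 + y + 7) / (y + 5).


Synthetic division with c = -5. Coefficients: 3, 1, 7
Bring down 3.
  3 * -5 = -15; -15 + 1 = -14
  -14 * -5 = 70; 70 + 7 = 77
Quotient: 3y - 14, Remainder: 77


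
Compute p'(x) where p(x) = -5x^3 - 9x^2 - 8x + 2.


Apply the power rule term by term:
  d/dx(-5x^3) = -15x^2
  d/dx(-9x^2) = -18x
  d/dx(-8x) = -8
  d/dx(2) = 0
p'(x) = -15x^2 - 18x - 8


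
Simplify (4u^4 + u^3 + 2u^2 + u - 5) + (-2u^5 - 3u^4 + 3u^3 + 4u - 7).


Align terms by degree and add:
  4u^4 + u^3 + 2u^2 + u - 5
  -2u^5 - 3u^4 + 3u^3 + 4u - 7
= -2u^5 + u^4 + 4u^3 + 2u^2 + 5u - 12


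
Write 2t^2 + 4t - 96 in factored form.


Roots satisfy r1 + r2 = -b/a = -2 and r1*r2 = c/a = -48.
So r1 = 6, r2 = -8.
2t^2 + 4t - 96 = 2(t - r1)(t - r2) = 2(t - 6)(t + 8)


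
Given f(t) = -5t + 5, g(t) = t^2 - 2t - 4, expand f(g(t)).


Substitute g(t) into f:
f(g(t)) = -5*(t^2 - 2t - 4) + 5
Expand and combine: -5t^2 + 10t + 25


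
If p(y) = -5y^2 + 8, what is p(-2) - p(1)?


p(-2) = -12
p(1) = 3
p(-2) - p(1) = -12 - 3 = -15


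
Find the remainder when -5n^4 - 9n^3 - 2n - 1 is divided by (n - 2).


By the Remainder Theorem, the remainder equals p(2):
  -5*(2)^4 = -80
  -9*(2)^3 = -72
  0*(2)^2 = 0
  -2*(2)^1 = -4
  constant: -1
Sum: -80 - 72 + 0 - 4 - 1 = -157


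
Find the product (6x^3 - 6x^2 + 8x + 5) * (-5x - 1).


Distribute each term of the first polynomial:
  (6x^3)(-5x - 1) = -30x^4 - 6x^3
  (-6x^2)(-5x - 1) = 30x^3 + 6x^2
  (8x)(-5x - 1) = -40x^2 - 8x
  (5)(-5x - 1) = -25x - 5
Sum: -30x^4 + 24x^3 - 34x^2 - 33x - 5


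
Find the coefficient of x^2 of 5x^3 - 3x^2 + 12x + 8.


Read off the coefficient of x^2: -3


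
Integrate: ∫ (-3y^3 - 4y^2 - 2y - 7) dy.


Reverse power rule on each term:
  ∫ -3y^3 dy = -(3/4)y^4
  ∫ -4y^2 dy = -(4/3)y^3
  ∫ -2y dy = -y^2
  ∫ -7 dy = -7y
F(y) = -(3/4)y^4 - (4/3)y^3 - y^2 - 7y + C


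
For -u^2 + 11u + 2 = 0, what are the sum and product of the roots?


For au^2+bu+c=0: sum = -b/a, product = c/a.
a=-1, b=11, c=2
Sum = -(11)/-1 = 11
Product = (2)/-1 = -2


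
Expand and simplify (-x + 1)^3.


Expand (-x + 1)^3 by repeated multiplication:
  (-x + 1)^2 = x^2 - 2x + 1
= -x^3 + 3x^2 - 3x + 1


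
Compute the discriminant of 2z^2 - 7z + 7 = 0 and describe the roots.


D = b^2 - 4ac = (-7)^2 - 4(2)(7) = 49 - 56 = -7
Since D < 0: two complex conjugate roots (no real roots)


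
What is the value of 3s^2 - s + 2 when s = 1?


Using direct substitution:
  3 * (1)^2 = 3
  -1 * (1)^1 = -1
  constant: 2
Sum = 3 - 1 + 2 = 4


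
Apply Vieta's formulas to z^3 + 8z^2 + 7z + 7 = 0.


Monic cubic z^3+bz^2+cz+d=0: sum=-b, pairwise sum=c, product=-d.
b=8, c=7, d=7
r1+r2+r3 = -8
r1r2+r1r3+r2r3 = 7
r1r2r3 = -7


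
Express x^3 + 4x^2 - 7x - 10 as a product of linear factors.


Try integer roots (divisors of -10). x=-5: p(-5)=0.
Divide out (x + 5): quotient is x^2 - x - 2.
Factor the quadratic: (x + 1)(x - 2)
Result: (x + 5)(x + 1)(x - 2)


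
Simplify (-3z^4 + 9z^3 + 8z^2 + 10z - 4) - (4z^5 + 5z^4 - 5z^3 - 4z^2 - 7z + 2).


Distribute the minus sign:
  (-3z^4 + 9z^3 + 8z^2 + 10z - 4)
- (4z^5 + 5z^4 - 5z^3 - 4z^2 - 7z + 2)
Negate second polynomial: -4z^5 - 5z^4 + 5z^3 + 4z^2 + 7z - 2
Add: -4z^5 - 8z^4 + 14z^3 + 12z^2 + 17z - 6


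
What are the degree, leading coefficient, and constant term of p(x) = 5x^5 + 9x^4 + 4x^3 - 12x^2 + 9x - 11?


Highest power of x is 5, with coefficient 5. Constant term is -11.
Degree = 5, leading coefficient = 5, constant term = -11


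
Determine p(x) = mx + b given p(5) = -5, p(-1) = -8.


p(x) = mx + b. Using p(5)=-5, p(-1)=-8:
m = (-5 + 8)/(5 + 1) = 3/6 = 1/2
b = -5 - m*(5) = -5 - 5/2 = -15/2
p(x) = (1/2)x - (15/2)


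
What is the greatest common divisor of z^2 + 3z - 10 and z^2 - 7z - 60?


Factor each:
  z^2 + 3z - 10 = (z + 5)(z - 2)
  z^2 - 7z - 60 = (z + 5)(z - 12)
Common monic factor: z + 5


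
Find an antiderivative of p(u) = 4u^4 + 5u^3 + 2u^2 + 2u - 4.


Reverse power rule on each term:
  ∫ 4u^4 du = (4/5)u^5
  ∫ 5u^3 du = (5/4)u^4
  ∫ 2u^2 du = (2/3)u^3
  ∫ 2u du = u^2
  ∫ -4 du = -4u
F(u) = (4/5)u^5 + (5/4)u^4 + (2/3)u^3 + u^2 - 4u + C


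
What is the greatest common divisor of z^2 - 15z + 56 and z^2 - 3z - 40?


Factor each:
  z^2 - 15z + 56 = (z - 8)(z - 7)
  z^2 - 3z - 40 = (z - 8)(z + 5)
Common monic factor: z - 8


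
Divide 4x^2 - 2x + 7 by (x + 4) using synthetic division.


Synthetic division with c = -4. Coefficients: 4, -2, 7
Bring down 4.
  4 * -4 = -16; -16 - 2 = -18
  -18 * -4 = 72; 72 + 7 = 79
Quotient: 4x - 18, Remainder: 79


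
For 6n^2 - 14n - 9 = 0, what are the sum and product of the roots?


For an^2+bn+c=0: sum = -b/a, product = c/a.
a=6, b=-14, c=-9
Sum = -(-14)/6 = 7/3
Product = (-9)/6 = -3/2


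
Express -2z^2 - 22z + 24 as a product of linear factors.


Roots satisfy r1 + r2 = -b/a = -11 and r1*r2 = c/a = -12.
So r1 = 1, r2 = -12.
-2z^2 - 22z + 24 = -2(z - r1)(z - r2) = -2(z - 1)(z + 12)


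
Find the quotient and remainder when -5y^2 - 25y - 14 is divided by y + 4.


(-5y^2 - 25y - 14) / (y + 4)
Step 1: -5y * (y + 4) = -5y^2 - 20y; subtract.
Step 2: -5 * (y + 4) = -5y - 20; subtract.
Quotient: -5y - 5, Remainder: 6


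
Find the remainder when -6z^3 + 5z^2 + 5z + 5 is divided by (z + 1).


By the Remainder Theorem, the remainder equals p(-1):
  -6*(-1)^3 = 6
  5*(-1)^2 = 5
  5*(-1)^1 = -5
  constant: 5
Sum: 6 + 5 - 5 + 5 = 11


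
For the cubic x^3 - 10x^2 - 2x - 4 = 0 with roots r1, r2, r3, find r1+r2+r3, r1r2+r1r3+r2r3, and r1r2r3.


Monic cubic x^3+bx^2+cx+d=0: sum=-b, pairwise sum=c, product=-d.
b=-10, c=-2, d=-4
r1+r2+r3 = 10
r1r2+r1r3+r2r3 = -2
r1r2r3 = 4


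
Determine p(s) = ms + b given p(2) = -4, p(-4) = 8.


p(s) = ms + b. Using p(2)=-4, p(-4)=8:
m = (-4 - 8)/(2 + 4) = -12/6 = -2
b = -4 - m*(2) = -4 + 4 = 0
p(s) = -2s


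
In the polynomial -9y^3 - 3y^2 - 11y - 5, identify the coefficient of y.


Read off the coefficient of y: -11


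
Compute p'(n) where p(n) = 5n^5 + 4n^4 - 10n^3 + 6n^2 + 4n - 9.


Apply the power rule term by term:
  d/dn(5n^5) = 25n^4
  d/dn(4n^4) = 16n^3
  d/dn(-10n^3) = -30n^2
  d/dn(6n^2) = 12n
  d/dn(4n) = 4
  d/dn(-9) = 0
p'(n) = 25n^4 + 16n^3 - 30n^2 + 12n + 4


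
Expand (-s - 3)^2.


Expand (-s - 3)^2 by repeated multiplication:
= s^2 + 6s + 9


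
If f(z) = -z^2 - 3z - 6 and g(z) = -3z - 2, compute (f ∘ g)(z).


Substitute g(z) into f:
f(g(z)) = -1*(-3z - 2)^2 + (-3)*(-3z - 2) + (-6)
(-3z - 2)^2 = 9z^2 + 12z + 4
Expand and combine: -9z^2 - 3z - 4
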